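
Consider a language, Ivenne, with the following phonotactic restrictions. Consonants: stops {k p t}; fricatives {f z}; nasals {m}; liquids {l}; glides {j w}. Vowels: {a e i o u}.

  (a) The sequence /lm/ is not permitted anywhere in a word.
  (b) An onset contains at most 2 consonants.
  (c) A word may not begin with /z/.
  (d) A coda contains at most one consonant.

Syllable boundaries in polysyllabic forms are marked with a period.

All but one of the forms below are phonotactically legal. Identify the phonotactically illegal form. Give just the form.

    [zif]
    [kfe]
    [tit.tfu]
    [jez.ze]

[zif]

[zif] — violates constraint (c): word begins with /z/ → phonotactically illegal
[kfe] — σ1 onset /kf/ (2C), coda /∅/ ok → phonotactically legal
[tit.tfu] — σ1 onset /t/, coda /t/ ok; σ2 onset /tf/ (2C), coda /∅/ ok → phonotactically legal
[jez.ze] — σ1 onset /j/, coda /z/ ok; σ2 onset /z/, coda /∅/ ok → phonotactically legal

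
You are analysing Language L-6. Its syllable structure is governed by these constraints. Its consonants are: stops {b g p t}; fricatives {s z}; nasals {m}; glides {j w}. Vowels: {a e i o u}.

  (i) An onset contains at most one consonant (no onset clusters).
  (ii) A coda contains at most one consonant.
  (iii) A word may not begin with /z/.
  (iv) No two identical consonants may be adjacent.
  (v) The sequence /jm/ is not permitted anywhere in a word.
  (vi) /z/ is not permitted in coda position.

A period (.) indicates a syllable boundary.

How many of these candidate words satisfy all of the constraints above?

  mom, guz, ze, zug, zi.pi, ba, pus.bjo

mom — σ1 onset /m/, coda /m/ ok → licit
guz — violates constraint (vi): syllable 1 coda contains /z/ → illicit
ze — violates constraint (iii): word begins with /z/ → illicit
zug — violates constraint (iii): word begins with /z/ → illicit
zi.pi — violates constraint (iii): word begins with /z/ → illicit
ba — σ1 onset /b/, coda /∅/ ok → licit
pus.bjo — violates constraint (i): syllable 2 onset /bj/ has 2 consonants (> 1) → illicit
Licit: mom, ba → 2.

2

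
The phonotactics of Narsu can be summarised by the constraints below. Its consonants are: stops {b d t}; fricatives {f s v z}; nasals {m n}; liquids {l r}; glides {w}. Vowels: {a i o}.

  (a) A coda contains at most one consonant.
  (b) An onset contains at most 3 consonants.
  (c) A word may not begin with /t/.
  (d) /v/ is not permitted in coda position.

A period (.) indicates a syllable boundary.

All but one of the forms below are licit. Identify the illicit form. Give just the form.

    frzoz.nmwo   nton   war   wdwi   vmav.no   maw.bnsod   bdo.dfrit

vmav.no

frzoz.nmwo — σ1 onset /frz/ (3C), coda /z/ ok; σ2 onset /nmw/ (3C), coda /∅/ ok → licit
nton — σ1 onset /nt/ (2C), coda /n/ ok → licit
war — σ1 onset /w/, coda /r/ ok → licit
wdwi — σ1 onset /wdw/ (3C), coda /∅/ ok → licit
vmav.no — violates constraint (d): syllable 1 coda contains /v/ → illicit
maw.bnsod — σ1 onset /m/, coda /w/ ok; σ2 onset /bns/ (3C), coda /d/ ok → licit
bdo.dfrit — σ1 onset /bd/ (2C), coda /∅/ ok; σ2 onset /dfr/ (3C), coda /t/ ok → licit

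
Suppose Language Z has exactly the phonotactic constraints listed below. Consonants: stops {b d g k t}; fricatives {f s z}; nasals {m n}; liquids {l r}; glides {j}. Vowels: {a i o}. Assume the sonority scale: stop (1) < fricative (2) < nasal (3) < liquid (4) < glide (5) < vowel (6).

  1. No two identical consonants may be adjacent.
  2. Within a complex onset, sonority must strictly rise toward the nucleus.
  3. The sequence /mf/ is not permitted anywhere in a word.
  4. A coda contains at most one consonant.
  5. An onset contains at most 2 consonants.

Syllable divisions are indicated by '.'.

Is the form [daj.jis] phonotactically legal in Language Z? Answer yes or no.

no

[daj.jis] — violates constraint 1: adjacent identical consonants /jj/ → phonotactically illegal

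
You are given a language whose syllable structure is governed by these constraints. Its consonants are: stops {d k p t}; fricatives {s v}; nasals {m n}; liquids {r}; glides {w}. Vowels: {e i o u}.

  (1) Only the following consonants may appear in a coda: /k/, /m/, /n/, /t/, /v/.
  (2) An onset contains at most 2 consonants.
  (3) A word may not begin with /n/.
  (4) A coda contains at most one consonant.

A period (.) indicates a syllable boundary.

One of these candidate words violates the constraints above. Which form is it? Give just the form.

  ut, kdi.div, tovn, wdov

tovn

ut — σ1 onset /∅/, coda /t/ ok → permitted
kdi.div — σ1 onset /kd/ (2C), coda /∅/ ok; σ2 onset /d/, coda /v/ ok → permitted
tovn — violates constraint 4: syllable 1 coda /vn/ has 2 consonants (> 1) → not permitted
wdov — σ1 onset /wd/ (2C), coda /v/ ok → permitted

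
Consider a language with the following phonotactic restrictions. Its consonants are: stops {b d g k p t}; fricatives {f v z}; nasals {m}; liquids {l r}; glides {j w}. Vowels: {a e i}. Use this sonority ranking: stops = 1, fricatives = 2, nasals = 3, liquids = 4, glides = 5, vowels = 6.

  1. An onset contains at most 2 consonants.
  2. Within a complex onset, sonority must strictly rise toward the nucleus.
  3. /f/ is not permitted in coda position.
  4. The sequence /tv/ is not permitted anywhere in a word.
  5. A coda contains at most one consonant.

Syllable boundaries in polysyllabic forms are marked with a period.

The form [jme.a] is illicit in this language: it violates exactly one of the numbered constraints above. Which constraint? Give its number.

[jme.a]: syllable 1 onset /jm/: /j/ (glide, 5) → /m/ (nasal, 3) does not rise.
This is a violation of constraint 2: "Within a complex onset, sonority must strictly rise toward the nucleus."
The remaining constraints (1, 3, 4, 5) are satisfied.

2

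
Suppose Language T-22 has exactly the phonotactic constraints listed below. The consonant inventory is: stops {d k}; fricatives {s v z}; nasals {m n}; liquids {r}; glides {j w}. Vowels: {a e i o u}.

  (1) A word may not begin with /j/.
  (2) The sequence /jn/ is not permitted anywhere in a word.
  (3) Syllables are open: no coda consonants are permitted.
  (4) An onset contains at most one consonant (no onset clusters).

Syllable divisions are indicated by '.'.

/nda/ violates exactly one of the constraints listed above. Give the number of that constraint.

/nda/: syllable 1 onset /nd/ has 2 consonants (> 1).
This is a violation of constraint 4: "An onset contains at most one consonant (no onset clusters)."
The remaining constraints (1, 2, 3) are satisfied.

4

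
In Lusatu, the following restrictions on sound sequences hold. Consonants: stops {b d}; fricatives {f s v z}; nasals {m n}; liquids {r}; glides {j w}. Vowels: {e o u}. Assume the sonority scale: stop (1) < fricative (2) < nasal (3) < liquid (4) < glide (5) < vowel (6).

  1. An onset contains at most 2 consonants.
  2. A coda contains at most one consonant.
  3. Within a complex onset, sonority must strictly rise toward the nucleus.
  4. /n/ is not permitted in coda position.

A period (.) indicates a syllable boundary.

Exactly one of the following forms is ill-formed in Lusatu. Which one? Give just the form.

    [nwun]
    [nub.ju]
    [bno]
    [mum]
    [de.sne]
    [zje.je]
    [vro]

[nwun] — violates constraint 4: syllable 1 coda contains /n/ → ill-formed
[nub.ju] — σ1 onset /n/, coda /b/ ok; σ2 onset /j/, coda /∅/ ok → well-formed
[bno] — σ1 onset /bn/ (1→3 rises), coda /∅/ ok → well-formed
[mum] — σ1 onset /m/, coda /m/ ok → well-formed
[de.sne] — σ1 onset /d/, coda /∅/ ok; σ2 onset /sn/ (2→3 rises), coda /∅/ ok → well-formed
[zje.je] — σ1 onset /zj/ (2→5 rises), coda /∅/ ok; σ2 onset /j/, coda /∅/ ok → well-formed
[vro] — σ1 onset /vr/ (2→4 rises), coda /∅/ ok → well-formed

[nwun]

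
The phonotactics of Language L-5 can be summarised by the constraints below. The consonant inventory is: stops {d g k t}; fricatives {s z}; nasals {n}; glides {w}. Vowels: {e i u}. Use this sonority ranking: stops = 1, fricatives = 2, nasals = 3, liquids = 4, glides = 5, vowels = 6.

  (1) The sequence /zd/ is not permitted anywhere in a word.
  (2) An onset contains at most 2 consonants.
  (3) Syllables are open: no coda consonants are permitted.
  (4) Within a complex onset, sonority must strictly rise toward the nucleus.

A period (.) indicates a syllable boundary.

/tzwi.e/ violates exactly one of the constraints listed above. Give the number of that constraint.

2

/tzwi.e/: syllable 1 onset /tzw/ has 3 consonants (> 2).
This is a violation of constraint 2: "An onset contains at most 2 consonants."
The remaining constraints (1, 3, 4) are satisfied.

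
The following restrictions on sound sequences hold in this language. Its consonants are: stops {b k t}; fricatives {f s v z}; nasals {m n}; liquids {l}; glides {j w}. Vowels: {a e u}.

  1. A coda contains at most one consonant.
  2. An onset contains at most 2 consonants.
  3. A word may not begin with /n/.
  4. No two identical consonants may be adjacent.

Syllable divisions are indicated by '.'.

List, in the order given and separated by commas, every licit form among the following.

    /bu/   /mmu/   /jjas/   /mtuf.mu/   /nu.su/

/bu/ — σ1 onset /b/, coda /∅/ ok → licit
/mmu/ — violates constraint 4: adjacent identical consonants /mm/ → illicit
/jjas/ — violates constraint 4: adjacent identical consonants /jj/ → illicit
/mtuf.mu/ — σ1 onset /mt/ (2C), coda /f/ ok; σ2 onset /m/, coda /∅/ ok → licit
/nu.su/ — violates constraint 3: word begins with /n/ → illicit

/bu/, /mtuf.mu/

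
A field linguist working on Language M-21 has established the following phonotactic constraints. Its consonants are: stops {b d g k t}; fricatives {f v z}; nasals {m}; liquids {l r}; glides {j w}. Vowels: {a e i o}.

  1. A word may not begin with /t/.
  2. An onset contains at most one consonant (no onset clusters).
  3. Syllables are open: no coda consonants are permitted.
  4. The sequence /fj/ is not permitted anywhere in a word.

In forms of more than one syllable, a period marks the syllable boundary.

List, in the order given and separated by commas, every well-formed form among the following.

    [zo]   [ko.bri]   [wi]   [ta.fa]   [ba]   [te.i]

[zo], [wi], [ba]

[zo] — σ1 onset /z/, coda /∅/ ok → well-formed
[ko.bri] — violates constraint 2: syllable 2 onset /br/ has 2 consonants (> 1) → ill-formed
[wi] — σ1 onset /w/, coda /∅/ ok → well-formed
[ta.fa] — violates constraint 1: word begins with /t/ → ill-formed
[ba] — σ1 onset /b/, coda /∅/ ok → well-formed
[te.i] — violates constraint 1: word begins with /t/ → ill-formed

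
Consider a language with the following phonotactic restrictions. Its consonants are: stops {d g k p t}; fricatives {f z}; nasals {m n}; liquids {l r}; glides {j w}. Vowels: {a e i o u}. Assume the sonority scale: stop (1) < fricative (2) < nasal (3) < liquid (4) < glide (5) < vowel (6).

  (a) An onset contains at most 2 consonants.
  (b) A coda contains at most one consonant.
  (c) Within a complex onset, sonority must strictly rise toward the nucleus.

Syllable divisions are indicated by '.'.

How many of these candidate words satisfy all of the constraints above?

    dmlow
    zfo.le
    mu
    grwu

dmlow — violates constraint (a): syllable 1 onset /dml/ has 3 consonants (> 2) → not permitted
zfo.le — violates constraint (c): syllable 1 onset /zf/: /z/ (fricative, 2) → /f/ (fricative, 2) does not rise → not permitted
mu — σ1 onset /m/, coda /∅/ ok → permitted
grwu — violates constraint (a): syllable 1 onset /grw/ has 3 consonants (> 2) → not permitted
Permitted: mu → 1.

1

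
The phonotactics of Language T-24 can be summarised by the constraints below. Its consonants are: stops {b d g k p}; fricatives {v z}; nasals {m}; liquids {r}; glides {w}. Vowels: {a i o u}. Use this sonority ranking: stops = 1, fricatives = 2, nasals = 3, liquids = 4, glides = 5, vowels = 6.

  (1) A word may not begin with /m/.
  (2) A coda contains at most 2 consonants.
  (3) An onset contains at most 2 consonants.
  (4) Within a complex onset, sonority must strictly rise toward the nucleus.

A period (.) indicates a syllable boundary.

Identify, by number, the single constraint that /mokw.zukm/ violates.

1

/mokw.zukm/: word begins with /m/.
This is a violation of constraint 1: "A word may not begin with /m/."
The remaining constraints (2, 3, 4) are satisfied.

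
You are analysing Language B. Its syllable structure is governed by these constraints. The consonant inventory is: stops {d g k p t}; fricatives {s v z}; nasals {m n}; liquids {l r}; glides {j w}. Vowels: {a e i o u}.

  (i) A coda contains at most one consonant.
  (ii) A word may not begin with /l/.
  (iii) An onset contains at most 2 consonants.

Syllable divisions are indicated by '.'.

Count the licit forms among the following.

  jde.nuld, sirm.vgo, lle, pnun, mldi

1

jde.nuld — violates constraint (i): syllable 2 coda /ld/ has 2 consonants (> 1) → illicit
sirm.vgo — violates constraint (i): syllable 1 coda /rm/ has 2 consonants (> 1) → illicit
lle — violates constraint (ii): word begins with /l/ → illicit
pnun — σ1 onset /pn/ (2C), coda /n/ ok → licit
mldi — violates constraint (iii): syllable 1 onset /mld/ has 3 consonants (> 2) → illicit
Licit: pnun → 1.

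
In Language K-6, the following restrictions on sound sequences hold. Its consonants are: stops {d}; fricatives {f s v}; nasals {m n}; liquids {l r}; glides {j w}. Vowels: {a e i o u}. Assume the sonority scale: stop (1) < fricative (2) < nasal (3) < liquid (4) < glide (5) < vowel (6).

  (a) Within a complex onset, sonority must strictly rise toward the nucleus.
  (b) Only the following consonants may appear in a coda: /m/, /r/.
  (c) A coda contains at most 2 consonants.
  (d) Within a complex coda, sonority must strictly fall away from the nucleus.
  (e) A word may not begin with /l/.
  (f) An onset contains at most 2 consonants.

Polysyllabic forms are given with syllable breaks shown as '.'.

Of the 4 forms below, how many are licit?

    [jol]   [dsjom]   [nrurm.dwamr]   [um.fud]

[jol] — violates constraint (b): syllable 1 coda contains /l/, which is not a licensed coda consonant → illicit
[dsjom] — violates constraint (f): syllable 1 onset /dsj/ has 3 consonants (> 2) → illicit
[nrurm.dwamr] — violates constraint (d): syllable 2 coda /mr/: /m/ (nasal, 3) → /r/ (liquid, 4) does not fall → illicit
[um.fud] — violates constraint (b): syllable 2 coda contains /d/, which is not a licensed coda consonant → illicit
No form is licit → 0.

0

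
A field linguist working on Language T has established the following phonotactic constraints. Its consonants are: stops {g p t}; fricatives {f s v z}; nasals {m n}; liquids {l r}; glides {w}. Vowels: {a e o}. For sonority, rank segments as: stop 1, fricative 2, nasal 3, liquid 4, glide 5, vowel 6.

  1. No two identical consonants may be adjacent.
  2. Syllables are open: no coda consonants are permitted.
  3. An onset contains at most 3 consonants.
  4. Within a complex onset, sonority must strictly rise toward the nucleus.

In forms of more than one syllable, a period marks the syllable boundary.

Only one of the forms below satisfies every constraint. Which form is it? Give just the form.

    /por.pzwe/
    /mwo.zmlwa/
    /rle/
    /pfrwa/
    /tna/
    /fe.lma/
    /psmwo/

/tna/

/por.pzwe/ — violates constraint 2: syllable 1 coda /r/ has 1 consonant (> 0) → not permitted
/mwo.zmlwa/ — violates constraint 3: syllable 2 onset /zmlw/ has 4 consonants (> 3) → not permitted
/rle/ — violates constraint 4: syllable 1 onset /rl/: /r/ (liquid, 4) → /l/ (liquid, 4) does not rise → not permitted
/pfrwa/ — violates constraint 3: syllable 1 onset /pfrw/ has 4 consonants (> 3) → not permitted
/tna/ — σ1 onset /tn/ (1→3 rises), coda /∅/ ok → permitted
/fe.lma/ — violates constraint 4: syllable 2 onset /lm/: /l/ (liquid, 4) → /m/ (nasal, 3) does not rise → not permitted
/psmwo/ — violates constraint 3: syllable 1 onset /psmw/ has 4 consonants (> 3) → not permitted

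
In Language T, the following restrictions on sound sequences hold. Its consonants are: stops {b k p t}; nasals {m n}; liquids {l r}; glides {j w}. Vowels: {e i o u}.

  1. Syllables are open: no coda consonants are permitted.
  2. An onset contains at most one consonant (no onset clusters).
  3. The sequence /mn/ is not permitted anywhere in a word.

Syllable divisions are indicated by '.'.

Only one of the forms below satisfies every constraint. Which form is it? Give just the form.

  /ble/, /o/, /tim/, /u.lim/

/o/

/ble/ — violates constraint 2: syllable 1 onset /bl/ has 2 consonants (> 1) → illicit
/o/ — σ1 onset /∅/, coda /∅/ ok → licit
/tim/ — violates constraint 1: syllable 1 coda /m/ has 1 consonant (> 0) → illicit
/u.lim/ — violates constraint 1: syllable 2 coda /m/ has 1 consonant (> 0) → illicit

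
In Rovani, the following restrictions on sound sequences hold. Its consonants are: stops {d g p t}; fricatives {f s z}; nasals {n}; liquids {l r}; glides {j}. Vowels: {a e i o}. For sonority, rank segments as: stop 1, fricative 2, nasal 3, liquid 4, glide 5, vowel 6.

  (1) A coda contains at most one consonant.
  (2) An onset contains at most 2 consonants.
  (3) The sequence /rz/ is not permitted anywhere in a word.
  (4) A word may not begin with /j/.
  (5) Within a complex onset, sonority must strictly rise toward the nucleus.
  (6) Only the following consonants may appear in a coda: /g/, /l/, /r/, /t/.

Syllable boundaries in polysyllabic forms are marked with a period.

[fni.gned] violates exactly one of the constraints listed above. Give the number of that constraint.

[fni.gned]: syllable 2 coda contains /d/, which is not a licensed coda consonant.
This is a violation of constraint 6: "Only the following consonants may appear in a coda: /g/, /l/, /r/, /t/."
The remaining constraints (1, 2, 3, 4, 5) are satisfied.

6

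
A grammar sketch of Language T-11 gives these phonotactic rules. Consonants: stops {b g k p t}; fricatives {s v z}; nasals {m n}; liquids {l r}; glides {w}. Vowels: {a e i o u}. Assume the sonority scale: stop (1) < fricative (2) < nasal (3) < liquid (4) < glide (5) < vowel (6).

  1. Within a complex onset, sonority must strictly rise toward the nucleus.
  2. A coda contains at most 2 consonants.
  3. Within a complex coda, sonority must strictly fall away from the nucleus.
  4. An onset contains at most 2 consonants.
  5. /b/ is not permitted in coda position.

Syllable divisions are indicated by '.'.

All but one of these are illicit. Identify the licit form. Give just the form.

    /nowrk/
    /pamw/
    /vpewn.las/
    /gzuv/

/gzuv/

/nowrk/ — violates constraint 2: syllable 1 coda /wrk/ has 3 consonants (> 2) → illicit
/pamw/ — violates constraint 3: syllable 1 coda /mw/: /m/ (nasal, 3) → /w/ (glide, 5) does not fall → illicit
/vpewn.las/ — violates constraint 1: syllable 1 onset /vp/: /v/ (fricative, 2) → /p/ (stop, 1) does not rise → illicit
/gzuv/ — σ1 onset /gz/ (1→2 rises), coda /v/ ok → licit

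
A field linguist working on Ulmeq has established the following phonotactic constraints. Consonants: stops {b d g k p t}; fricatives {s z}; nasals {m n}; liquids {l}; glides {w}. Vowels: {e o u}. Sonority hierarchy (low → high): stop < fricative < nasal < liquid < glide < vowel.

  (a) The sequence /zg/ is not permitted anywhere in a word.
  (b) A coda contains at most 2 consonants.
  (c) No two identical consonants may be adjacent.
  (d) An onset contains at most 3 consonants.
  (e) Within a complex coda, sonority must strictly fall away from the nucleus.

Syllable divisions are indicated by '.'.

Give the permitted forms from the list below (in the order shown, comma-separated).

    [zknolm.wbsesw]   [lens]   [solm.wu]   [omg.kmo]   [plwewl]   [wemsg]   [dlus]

[lens], [solm.wu], [omg.kmo], [plwewl], [dlus]

[zknolm.wbsesw] — violates constraint (e): syllable 2 coda /sw/: /s/ (fricative, 2) → /w/ (glide, 5) does not fall → not permitted
[lens] — σ1 onset /l/, coda /ns/ (3→2 falls) ok → permitted
[solm.wu] — σ1 onset /s/, coda /lm/ (4→3 falls) ok; σ2 onset /w/, coda /∅/ ok → permitted
[omg.kmo] — σ1 onset /∅/, coda /mg/ (3→1 falls) ok; σ2 onset /km/ (2C), coda /∅/ ok → permitted
[plwewl] — σ1 onset /plw/ (3C), coda /wl/ (5→4 falls) ok → permitted
[wemsg] — violates constraint (b): syllable 1 coda /msg/ has 3 consonants (> 2) → not permitted
[dlus] — σ1 onset /dl/ (2C), coda /s/ ok → permitted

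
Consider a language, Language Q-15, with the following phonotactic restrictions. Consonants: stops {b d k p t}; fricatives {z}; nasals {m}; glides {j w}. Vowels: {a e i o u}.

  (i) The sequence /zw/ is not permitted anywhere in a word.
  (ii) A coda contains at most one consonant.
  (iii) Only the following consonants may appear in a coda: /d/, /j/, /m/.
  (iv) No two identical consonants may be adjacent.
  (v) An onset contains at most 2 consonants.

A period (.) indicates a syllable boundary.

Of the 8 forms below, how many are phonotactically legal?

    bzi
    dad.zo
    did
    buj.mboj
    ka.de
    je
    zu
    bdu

8

bzi — σ1 onset /bz/ (2C), coda /∅/ ok → phonotactically legal
dad.zo — σ1 onset /d/, coda /d/ ok; σ2 onset /z/, coda /∅/ ok → phonotactically legal
did — σ1 onset /d/, coda /d/ ok → phonotactically legal
buj.mboj — σ1 onset /b/, coda /j/ ok; σ2 onset /mb/ (2C), coda /j/ ok → phonotactically legal
ka.de — σ1 onset /k/, coda /∅/ ok; σ2 onset /d/, coda /∅/ ok → phonotactically legal
je — σ1 onset /j/, coda /∅/ ok → phonotactically legal
zu — σ1 onset /z/, coda /∅/ ok → phonotactically legal
bdu — σ1 onset /bd/ (2C), coda /∅/ ok → phonotactically legal
Phonotactically legal: bzi, dad.zo, did, buj.mboj, ka.de, je, zu, bdu → 8.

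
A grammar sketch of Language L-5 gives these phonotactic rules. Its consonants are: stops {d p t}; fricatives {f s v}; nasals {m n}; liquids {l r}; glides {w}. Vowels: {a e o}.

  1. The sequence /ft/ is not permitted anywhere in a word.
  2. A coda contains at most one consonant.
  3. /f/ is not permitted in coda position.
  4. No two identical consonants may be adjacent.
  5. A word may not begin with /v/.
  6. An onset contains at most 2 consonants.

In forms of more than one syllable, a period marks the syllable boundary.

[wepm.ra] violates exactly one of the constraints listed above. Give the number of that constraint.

2

[wepm.ra]: syllable 1 coda /pm/ has 2 consonants (> 1).
This is a violation of constraint 2: "A coda contains at most one consonant."
The remaining constraints (1, 3, 4, 5, 6) are satisfied.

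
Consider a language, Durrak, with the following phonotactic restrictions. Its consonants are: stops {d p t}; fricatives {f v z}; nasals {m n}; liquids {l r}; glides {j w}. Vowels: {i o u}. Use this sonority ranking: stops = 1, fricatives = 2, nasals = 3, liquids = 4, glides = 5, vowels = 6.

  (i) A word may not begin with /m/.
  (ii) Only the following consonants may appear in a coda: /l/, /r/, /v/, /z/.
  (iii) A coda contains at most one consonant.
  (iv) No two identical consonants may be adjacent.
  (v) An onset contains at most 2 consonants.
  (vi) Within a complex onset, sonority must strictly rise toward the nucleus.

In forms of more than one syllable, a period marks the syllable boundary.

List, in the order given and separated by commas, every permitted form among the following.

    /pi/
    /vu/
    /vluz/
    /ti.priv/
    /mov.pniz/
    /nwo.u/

/pi/ — σ1 onset /p/, coda /∅/ ok → permitted
/vu/ — σ1 onset /v/, coda /∅/ ok → permitted
/vluz/ — σ1 onset /vl/ (2→4 rises), coda /z/ ok → permitted
/ti.priv/ — σ1 onset /t/, coda /∅/ ok; σ2 onset /pr/ (1→4 rises), coda /v/ ok → permitted
/mov.pniz/ — violates constraint (i): word begins with /m/ → not permitted
/nwo.u/ — σ1 onset /nw/ (3→5 rises), coda /∅/ ok; σ2 onset /∅/, coda /∅/ ok → permitted

/pi/, /vu/, /vluz/, /ti.priv/, /nwo.u/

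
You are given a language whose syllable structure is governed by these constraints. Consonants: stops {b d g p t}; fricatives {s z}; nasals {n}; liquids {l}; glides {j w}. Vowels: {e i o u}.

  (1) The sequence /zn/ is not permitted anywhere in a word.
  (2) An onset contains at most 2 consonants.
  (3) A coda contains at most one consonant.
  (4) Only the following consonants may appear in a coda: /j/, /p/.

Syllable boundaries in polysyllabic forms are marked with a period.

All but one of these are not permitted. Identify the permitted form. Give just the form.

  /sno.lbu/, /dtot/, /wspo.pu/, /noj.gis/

/sno.lbu/

/sno.lbu/ — σ1 onset /sn/ (2C), coda /∅/ ok; σ2 onset /lb/ (2C), coda /∅/ ok → permitted
/dtot/ — violates constraint 4: syllable 1 coda contains /t/, which is not a licensed coda consonant → not permitted
/wspo.pu/ — violates constraint 2: syllable 1 onset /wsp/ has 3 consonants (> 2) → not permitted
/noj.gis/ — violates constraint 4: syllable 2 coda contains /s/, which is not a licensed coda consonant → not permitted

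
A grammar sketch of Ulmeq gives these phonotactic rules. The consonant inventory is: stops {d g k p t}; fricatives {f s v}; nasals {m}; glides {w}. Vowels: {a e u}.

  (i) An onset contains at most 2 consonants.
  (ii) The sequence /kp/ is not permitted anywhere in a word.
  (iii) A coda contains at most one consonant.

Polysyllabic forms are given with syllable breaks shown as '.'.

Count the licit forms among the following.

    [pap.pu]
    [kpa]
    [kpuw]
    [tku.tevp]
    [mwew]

[pap.pu] — σ1 onset /p/, coda /p/ ok; σ2 onset /p/, coda /∅/ ok → licit
[kpa] — violates constraint (ii): contains banned sequence /kp/ → illicit
[kpuw] — violates constraint (ii): contains banned sequence /kp/ → illicit
[tku.tevp] — violates constraint (iii): syllable 2 coda /vp/ has 2 consonants (> 1) → illicit
[mwew] — σ1 onset /mw/ (2C), coda /w/ ok → licit
Licit: [pap.pu], [mwew] → 2.

2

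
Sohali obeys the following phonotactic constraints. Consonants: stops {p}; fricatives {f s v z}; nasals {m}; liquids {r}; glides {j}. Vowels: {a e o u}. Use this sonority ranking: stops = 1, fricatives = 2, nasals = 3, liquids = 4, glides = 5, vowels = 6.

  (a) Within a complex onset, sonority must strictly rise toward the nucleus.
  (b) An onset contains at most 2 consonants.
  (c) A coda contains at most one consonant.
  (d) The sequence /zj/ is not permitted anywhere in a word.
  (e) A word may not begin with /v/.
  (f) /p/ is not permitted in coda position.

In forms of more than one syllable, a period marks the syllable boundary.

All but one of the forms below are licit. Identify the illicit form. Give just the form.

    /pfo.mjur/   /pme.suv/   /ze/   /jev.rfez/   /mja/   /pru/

/jev.rfez/

/pfo.mjur/ — σ1 onset /pf/ (1→2 rises), coda /∅/ ok; σ2 onset /mj/ (3→5 rises), coda /r/ ok → licit
/pme.suv/ — σ1 onset /pm/ (1→3 rises), coda /∅/ ok; σ2 onset /s/, coda /v/ ok → licit
/ze/ — σ1 onset /z/, coda /∅/ ok → licit
/jev.rfez/ — violates constraint (a): syllable 2 onset /rf/: /r/ (liquid, 4) → /f/ (fricative, 2) does not rise → illicit
/mja/ — σ1 onset /mj/ (3→5 rises), coda /∅/ ok → licit
/pru/ — σ1 onset /pr/ (1→4 rises), coda /∅/ ok → licit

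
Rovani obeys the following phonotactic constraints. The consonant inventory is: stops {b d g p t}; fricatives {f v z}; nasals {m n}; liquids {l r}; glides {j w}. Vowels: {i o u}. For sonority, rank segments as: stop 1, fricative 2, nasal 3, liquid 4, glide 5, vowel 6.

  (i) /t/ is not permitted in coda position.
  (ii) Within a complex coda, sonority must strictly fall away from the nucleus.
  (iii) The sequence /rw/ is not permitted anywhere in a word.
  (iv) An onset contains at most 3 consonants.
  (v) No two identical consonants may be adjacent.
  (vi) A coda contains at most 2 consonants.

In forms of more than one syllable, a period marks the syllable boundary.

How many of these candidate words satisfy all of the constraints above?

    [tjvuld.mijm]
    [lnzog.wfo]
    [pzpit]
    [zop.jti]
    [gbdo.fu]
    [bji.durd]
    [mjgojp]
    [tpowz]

7

[tjvuld.mijm] — σ1 onset /tjv/ (3C), coda /ld/ (4→1 falls) ok; σ2 onset /m/, coda /jm/ (5→3 falls) ok → well-formed
[lnzog.wfo] — σ1 onset /lnz/ (3C), coda /g/ ok; σ2 onset /wf/ (2C), coda /∅/ ok → well-formed
[pzpit] — violates constraint (i): syllable 1 coda contains /t/ → ill-formed
[zop.jti] — σ1 onset /z/, coda /p/ ok; σ2 onset /jt/ (2C), coda /∅/ ok → well-formed
[gbdo.fu] — σ1 onset /gbd/ (3C), coda /∅/ ok; σ2 onset /f/, coda /∅/ ok → well-formed
[bji.durd] — σ1 onset /bj/ (2C), coda /∅/ ok; σ2 onset /d/, coda /rd/ (4→1 falls) ok → well-formed
[mjgojp] — σ1 onset /mjg/ (3C), coda /jp/ (5→1 falls) ok → well-formed
[tpowz] — σ1 onset /tp/ (2C), coda /wz/ (5→2 falls) ok → well-formed
Well-formed: [tjvuld.mijm], [lnzog.wfo], [zop.jti], [gbdo.fu], [bji.durd], [mjgojp], [tpowz] → 7.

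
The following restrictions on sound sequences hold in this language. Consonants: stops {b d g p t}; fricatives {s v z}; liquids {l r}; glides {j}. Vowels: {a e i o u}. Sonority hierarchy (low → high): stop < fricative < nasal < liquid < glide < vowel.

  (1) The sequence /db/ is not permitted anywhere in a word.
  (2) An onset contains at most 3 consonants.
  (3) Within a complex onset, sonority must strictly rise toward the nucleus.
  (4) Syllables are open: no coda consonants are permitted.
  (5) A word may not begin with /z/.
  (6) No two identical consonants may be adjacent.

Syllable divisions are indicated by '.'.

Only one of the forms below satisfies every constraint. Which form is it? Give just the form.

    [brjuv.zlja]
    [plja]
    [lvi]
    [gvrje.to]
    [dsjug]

[plja]

[brjuv.zlja] — violates constraint 4: syllable 1 coda /v/ has 1 consonant (> 0) → illicit
[plja] — σ1 onset /plj/ (1→4→5 rises), coda /∅/ ok → licit
[lvi] — violates constraint 3: syllable 1 onset /lv/: /l/ (liquid, 4) → /v/ (fricative, 2) does not rise → illicit
[gvrje.to] — violates constraint 2: syllable 1 onset /gvrj/ has 4 consonants (> 3) → illicit
[dsjug] — violates constraint 4: syllable 1 coda /g/ has 1 consonant (> 0) → illicit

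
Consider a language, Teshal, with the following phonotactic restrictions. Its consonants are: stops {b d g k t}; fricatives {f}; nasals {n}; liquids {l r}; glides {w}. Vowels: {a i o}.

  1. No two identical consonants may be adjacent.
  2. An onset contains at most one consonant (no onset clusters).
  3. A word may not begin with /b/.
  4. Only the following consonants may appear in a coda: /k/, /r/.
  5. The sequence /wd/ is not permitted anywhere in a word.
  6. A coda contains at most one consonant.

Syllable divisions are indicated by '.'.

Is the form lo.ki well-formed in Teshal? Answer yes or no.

yes

lo.ki — σ1 onset /l/, coda /∅/ ok; σ2 onset /k/, coda /∅/ ok → well-formed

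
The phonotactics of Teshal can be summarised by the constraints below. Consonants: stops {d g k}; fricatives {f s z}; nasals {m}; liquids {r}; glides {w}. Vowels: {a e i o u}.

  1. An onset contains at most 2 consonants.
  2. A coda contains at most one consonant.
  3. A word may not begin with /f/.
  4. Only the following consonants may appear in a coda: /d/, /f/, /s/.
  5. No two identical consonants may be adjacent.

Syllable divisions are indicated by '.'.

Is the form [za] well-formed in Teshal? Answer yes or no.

yes

[za] — σ1 onset /z/, coda /∅/ ok → well-formed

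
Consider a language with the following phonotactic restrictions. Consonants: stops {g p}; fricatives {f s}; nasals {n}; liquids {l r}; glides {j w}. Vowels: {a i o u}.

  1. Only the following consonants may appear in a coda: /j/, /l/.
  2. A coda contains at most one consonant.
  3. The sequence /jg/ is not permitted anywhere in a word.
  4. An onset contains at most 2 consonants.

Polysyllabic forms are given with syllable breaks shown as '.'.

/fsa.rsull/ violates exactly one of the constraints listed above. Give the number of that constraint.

/fsa.rsull/: syllable 2 coda /ll/ has 2 consonants (> 1).
This is a violation of constraint 2: "A coda contains at most one consonant."
The remaining constraints (1, 3, 4) are satisfied.

2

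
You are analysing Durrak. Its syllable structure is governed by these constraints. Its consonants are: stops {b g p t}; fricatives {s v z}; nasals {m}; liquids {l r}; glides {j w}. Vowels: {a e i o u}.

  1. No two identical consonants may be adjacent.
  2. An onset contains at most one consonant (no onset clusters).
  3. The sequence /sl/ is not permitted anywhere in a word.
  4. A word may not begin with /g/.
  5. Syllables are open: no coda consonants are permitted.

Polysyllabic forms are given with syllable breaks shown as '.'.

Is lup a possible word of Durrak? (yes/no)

lup — violates constraint 5: syllable 1 coda /p/ has 1 consonant (> 0) → illicit

no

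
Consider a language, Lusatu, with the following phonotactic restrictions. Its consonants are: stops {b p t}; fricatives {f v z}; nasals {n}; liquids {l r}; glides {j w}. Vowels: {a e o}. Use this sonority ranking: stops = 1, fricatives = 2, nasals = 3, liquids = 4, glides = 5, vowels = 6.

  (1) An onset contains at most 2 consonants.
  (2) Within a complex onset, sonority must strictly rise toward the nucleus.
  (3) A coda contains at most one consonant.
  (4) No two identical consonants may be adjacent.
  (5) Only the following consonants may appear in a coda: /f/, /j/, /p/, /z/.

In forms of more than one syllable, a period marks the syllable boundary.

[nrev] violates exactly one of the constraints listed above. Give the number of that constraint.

[nrev]: syllable 1 coda contains /v/, which is not a licensed coda consonant.
This is a violation of constraint 5: "Only the following consonants may appear in a coda: /f/, /j/, /p/, /z/."
The remaining constraints (1, 2, 3, 4) are satisfied.

5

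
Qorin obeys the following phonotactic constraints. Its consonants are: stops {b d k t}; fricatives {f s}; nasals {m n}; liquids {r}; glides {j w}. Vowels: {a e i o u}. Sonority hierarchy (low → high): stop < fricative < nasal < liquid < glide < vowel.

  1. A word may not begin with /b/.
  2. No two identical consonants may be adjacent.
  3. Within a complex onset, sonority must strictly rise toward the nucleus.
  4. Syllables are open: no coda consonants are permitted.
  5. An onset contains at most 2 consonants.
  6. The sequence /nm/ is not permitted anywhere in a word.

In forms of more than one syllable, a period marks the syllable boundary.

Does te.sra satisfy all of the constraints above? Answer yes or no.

yes

te.sra — σ1 onset /t/, coda /∅/ ok; σ2 onset /sr/ (2→4 rises), coda /∅/ ok → well-formed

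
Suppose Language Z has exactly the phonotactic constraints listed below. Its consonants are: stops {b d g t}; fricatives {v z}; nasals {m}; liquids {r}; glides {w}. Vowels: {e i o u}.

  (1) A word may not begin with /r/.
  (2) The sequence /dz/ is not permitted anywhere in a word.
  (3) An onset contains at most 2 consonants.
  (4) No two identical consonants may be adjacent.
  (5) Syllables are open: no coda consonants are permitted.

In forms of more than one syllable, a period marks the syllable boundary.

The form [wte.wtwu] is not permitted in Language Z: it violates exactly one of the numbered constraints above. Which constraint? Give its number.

3

[wte.wtwu]: syllable 2 onset /wtw/ has 3 consonants (> 2).
This is a violation of constraint 3: "An onset contains at most 2 consonants."
The remaining constraints (1, 2, 4, 5) are satisfied.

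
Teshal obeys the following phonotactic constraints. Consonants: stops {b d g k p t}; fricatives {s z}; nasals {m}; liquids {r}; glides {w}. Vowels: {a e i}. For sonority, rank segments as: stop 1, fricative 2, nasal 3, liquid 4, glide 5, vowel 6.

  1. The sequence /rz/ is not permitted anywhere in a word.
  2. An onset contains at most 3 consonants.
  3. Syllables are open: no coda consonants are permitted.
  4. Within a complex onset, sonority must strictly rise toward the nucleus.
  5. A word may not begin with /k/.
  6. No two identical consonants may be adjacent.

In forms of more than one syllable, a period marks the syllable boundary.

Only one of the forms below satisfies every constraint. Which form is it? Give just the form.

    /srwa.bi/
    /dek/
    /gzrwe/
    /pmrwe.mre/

/srwa.bi/

/srwa.bi/ — σ1 onset /srw/ (2→4→5 rises), coda /∅/ ok; σ2 onset /b/, coda /∅/ ok → permitted
/dek/ — violates constraint 3: syllable 1 coda /k/ has 1 consonant (> 0) → not permitted
/gzrwe/ — violates constraint 2: syllable 1 onset /gzrw/ has 4 consonants (> 3) → not permitted
/pmrwe.mre/ — violates constraint 2: syllable 1 onset /pmrw/ has 4 consonants (> 3) → not permitted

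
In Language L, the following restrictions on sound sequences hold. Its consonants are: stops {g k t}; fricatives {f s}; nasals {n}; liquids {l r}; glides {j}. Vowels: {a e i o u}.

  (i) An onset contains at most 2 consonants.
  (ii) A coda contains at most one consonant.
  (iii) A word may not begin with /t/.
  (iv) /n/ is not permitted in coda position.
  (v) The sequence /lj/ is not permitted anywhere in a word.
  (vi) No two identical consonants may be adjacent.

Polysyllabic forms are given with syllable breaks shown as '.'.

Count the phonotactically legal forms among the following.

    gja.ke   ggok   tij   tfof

1

gja.ke — σ1 onset /gj/ (2C), coda /∅/ ok; σ2 onset /k/, coda /∅/ ok → phonotactically legal
ggok — violates constraint (vi): adjacent identical consonants /gg/ → phonotactically illegal
tij — violates constraint (iii): word begins with /t/ → phonotactically illegal
tfof — violates constraint (iii): word begins with /t/ → phonotactically illegal
Phonotactically legal: gja.ke → 1.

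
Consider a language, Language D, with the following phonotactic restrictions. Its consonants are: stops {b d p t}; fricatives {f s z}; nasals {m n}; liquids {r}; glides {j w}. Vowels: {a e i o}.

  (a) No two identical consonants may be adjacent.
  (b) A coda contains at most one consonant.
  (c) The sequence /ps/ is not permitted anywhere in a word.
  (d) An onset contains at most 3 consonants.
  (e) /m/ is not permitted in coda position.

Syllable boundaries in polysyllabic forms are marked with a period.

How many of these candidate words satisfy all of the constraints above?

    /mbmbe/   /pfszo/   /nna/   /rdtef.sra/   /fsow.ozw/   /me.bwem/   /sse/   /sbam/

1

/mbmbe/ — violates constraint (d): syllable 1 onset /mbmb/ has 4 consonants (> 3) → not permitted
/pfszo/ — violates constraint (d): syllable 1 onset /pfsz/ has 4 consonants (> 3) → not permitted
/nna/ — violates constraint (a): adjacent identical consonants /nn/ → not permitted
/rdtef.sra/ — σ1 onset /rdt/ (3C), coda /f/ ok; σ2 onset /sr/ (2C), coda /∅/ ok → permitted
/fsow.ozw/ — violates constraint (b): syllable 2 coda /zw/ has 2 consonants (> 1) → not permitted
/me.bwem/ — violates constraint (e): syllable 2 coda contains /m/ → not permitted
/sse/ — violates constraint (a): adjacent identical consonants /ss/ → not permitted
/sbam/ — violates constraint (e): syllable 1 coda contains /m/ → not permitted
Permitted: /rdtef.sra/ → 1.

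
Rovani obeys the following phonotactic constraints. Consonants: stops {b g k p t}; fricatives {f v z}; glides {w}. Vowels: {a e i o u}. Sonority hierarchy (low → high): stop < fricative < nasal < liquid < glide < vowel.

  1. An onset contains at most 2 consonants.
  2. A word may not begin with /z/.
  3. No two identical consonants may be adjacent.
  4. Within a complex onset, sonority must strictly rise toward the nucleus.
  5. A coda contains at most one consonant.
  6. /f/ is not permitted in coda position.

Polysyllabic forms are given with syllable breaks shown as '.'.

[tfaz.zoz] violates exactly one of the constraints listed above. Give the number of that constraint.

[tfaz.zoz]: adjacent identical consonants /zz/.
This is a violation of constraint 3: "No two identical consonants may be adjacent."
The remaining constraints (1, 2, 4, 5, 6) are satisfied.

3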